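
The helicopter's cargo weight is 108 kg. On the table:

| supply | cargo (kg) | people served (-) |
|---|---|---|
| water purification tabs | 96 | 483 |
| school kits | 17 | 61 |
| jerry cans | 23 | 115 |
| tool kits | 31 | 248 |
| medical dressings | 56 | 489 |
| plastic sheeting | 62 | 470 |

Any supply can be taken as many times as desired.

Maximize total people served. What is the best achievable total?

798

Ranking by ratio (people served/kg): medical dressings 8.73, tool kits 8.00, plastic sheeting 7.58, water purification tabs 5.03.
School kits + tool kits + medical dressings uses 104 of the 108 kg and totals 798.
Every other selection either busts 108 kg or fails to beat 798.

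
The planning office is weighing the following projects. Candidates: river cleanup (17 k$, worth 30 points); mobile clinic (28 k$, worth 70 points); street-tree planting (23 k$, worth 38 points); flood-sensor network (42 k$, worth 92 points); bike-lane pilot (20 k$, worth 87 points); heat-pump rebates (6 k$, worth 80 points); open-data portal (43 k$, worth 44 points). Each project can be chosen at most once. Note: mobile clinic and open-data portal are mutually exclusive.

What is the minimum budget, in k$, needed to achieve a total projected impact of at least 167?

Look for the lowest-budget combination reaching 167.
Taking bike-lane pilot + heat-pump rebates gives 167 (≥ 167) for 26 k$.
Below 26 k$ the best achievable stays under 167.

26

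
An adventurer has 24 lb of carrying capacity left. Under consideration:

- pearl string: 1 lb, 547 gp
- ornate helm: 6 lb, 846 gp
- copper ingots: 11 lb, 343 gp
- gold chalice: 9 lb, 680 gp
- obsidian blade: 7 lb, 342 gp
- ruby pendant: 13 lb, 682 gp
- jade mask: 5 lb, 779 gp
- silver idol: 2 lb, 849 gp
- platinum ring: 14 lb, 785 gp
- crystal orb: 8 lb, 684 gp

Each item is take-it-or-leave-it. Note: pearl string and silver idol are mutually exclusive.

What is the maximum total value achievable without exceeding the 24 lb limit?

Density check — pearl string 547.00, silver idol 424.50, jade mask 155.80, ornate helm 141.00 are the best per lb.
Taking ornate helm + jade mask + silver idol + crystal orb: 21 lb used, 3158 in value.
An exhaustive check of the 1024 subsets confirms 3158.

3158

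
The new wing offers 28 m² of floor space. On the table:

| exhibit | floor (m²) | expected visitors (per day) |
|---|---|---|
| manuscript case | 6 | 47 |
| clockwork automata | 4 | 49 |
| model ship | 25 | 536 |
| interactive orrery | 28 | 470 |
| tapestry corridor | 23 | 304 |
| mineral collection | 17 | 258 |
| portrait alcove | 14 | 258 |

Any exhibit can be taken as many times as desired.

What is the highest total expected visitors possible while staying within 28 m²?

Taking model ship: 25 m² used, 536 in expected visitors.

536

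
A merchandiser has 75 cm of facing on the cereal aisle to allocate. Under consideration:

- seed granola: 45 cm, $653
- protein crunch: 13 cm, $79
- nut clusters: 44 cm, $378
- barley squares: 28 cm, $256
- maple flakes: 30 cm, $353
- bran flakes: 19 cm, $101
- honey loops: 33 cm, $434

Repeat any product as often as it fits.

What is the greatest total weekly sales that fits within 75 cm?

1006

By weekly sales per cm: seed granola 14.51, honey loops 13.15, maple flakes 11.77 lead.
Taking seed granola + maple flakes: 75 cm used, 1006 in weekly sales.
No other feasible combination exceeds 1006.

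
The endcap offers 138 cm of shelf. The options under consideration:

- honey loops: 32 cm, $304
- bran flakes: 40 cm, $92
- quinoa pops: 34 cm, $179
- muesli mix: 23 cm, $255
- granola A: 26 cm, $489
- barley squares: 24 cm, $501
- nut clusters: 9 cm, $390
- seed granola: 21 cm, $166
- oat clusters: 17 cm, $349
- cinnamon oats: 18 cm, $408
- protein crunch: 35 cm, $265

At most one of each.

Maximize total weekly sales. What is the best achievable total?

The ratio ordering already packs tightly: muesli mix + granola A + barley squares + nut clusters + seed granola + oat clusters + cinnamon oats, 138 cm, 2558.
Runner-up honey loops + granola A + barley squares + nut clusters + oat clusters + cinnamon oats tops out at 2441.

2558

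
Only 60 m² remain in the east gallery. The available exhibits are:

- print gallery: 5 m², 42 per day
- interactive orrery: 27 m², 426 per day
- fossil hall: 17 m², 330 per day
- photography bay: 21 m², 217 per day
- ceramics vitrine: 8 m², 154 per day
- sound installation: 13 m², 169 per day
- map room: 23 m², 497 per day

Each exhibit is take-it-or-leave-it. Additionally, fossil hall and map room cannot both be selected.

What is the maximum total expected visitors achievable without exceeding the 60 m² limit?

Best packing: interactive orrery + ceramics vitrine + map room — 58 m², 1077 total.
No other feasible combination exceeds 1077.

1077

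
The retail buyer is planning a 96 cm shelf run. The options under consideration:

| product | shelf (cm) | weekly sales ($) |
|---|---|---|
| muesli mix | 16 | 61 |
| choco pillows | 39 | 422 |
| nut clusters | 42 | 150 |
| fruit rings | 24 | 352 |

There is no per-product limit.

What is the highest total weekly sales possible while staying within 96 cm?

By weekly sales per cm: fruit rings 14.67, choco pillows 10.82, muesli mix 3.81 lead.
4×fruit rings uses 96 of the 96 cm and totals 1408.

1408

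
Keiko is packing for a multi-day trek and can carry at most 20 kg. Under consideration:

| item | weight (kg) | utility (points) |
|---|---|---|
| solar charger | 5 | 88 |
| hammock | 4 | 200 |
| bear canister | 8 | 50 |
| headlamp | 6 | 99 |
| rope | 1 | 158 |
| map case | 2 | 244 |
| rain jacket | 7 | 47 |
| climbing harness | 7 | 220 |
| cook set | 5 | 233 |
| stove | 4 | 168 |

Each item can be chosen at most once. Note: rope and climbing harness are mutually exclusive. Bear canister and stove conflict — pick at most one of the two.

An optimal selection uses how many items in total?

The maximum utility within 20 kg is 1003.
For example hammock + rope + map case + cook set + stove achieves it, using 16 kg.
Every optimal selection uses 5 items.

5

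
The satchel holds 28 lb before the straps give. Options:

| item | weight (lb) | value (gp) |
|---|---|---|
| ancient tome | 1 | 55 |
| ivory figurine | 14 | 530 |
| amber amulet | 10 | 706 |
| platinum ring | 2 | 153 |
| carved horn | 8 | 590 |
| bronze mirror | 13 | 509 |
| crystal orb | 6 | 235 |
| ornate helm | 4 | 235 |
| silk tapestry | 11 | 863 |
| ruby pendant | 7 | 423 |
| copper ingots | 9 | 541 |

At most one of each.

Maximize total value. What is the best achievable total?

Ranking by ratio (value/lb): silk tapestry 78.45, platinum ring 76.50, carved horn 73.75, amber amulet 70.60.
Platinum ring + carved horn + silk tapestry + ruby pendant uses 28 of the 28 lb and totals 2029.
Nothing else within 28 lb beats 2029.

2029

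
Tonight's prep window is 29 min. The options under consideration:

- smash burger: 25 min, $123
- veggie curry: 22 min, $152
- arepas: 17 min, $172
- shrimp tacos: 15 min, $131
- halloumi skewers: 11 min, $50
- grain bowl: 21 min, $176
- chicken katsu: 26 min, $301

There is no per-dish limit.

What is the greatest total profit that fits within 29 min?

The ratio ordering already packs tightly: chicken katsu, 26 min, 301.

301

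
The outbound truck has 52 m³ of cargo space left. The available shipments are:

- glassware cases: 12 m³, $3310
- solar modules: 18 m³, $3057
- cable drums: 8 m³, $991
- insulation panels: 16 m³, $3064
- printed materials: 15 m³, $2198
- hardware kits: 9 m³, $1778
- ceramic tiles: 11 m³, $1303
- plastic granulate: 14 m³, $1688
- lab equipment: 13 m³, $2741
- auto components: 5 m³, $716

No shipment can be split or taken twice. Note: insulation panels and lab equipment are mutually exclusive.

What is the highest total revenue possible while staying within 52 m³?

10886

Taking glassware cases + solar modules + hardware kits + lab equipment: 52 m³ used, 10886 in revenue.
An exhaustive check of the 1024 subsets confirms 10886.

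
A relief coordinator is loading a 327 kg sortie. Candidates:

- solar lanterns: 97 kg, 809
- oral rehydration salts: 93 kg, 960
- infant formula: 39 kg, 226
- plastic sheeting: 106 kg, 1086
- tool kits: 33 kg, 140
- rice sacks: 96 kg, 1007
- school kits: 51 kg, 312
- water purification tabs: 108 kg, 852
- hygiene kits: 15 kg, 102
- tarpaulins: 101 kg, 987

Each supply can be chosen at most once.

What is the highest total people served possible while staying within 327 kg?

3182

By people served per kg: rice sacks 10.49, oral rehydration salts 10.32, plastic sheeting 10.25, tarpaulins 9.77 lead.
Taking the top-ratio supplies first gives oral rehydration salts + plastic sheeting + rice sacks + hygiene kits for 3155 (310 kg).
Replace oral rehydration salts with tarpaulins: the trade gains 27 net, giving 3182 at 318 kg.
An exhaustive check of the 1024 subsets confirms 3182.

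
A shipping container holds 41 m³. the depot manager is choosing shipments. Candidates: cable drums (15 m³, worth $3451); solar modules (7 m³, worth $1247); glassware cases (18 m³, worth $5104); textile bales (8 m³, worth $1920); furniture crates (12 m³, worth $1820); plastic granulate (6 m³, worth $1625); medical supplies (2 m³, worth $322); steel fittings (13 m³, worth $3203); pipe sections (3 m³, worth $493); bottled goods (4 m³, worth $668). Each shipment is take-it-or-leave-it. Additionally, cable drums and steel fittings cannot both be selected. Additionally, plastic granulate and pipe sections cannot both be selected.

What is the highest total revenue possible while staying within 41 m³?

By revenue per m³: glassware cases 283.56, plastic granulate 270.83, steel fittings 246.38, textile bales 240.00 lead.
Best packing: glassware cases + plastic granulate + steel fittings + bottled goods — 41 m³, 10600 total.

10600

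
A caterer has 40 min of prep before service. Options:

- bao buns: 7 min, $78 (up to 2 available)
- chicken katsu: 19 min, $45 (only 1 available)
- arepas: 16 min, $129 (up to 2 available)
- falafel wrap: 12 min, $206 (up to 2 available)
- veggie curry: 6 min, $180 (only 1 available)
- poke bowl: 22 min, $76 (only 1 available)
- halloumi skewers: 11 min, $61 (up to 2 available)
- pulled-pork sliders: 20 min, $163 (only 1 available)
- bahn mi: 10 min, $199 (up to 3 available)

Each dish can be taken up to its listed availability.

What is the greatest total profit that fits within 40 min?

791

Filling by ratio: veggie curry + 3×bahn mi for 777, with 4 min left unused.
Dropping 2×bahn mi frees 20 min; slotting in 2×falafel wrap (24 min) lifts the total to 791 at 40 min.
Nothing else within 40 min beats 791.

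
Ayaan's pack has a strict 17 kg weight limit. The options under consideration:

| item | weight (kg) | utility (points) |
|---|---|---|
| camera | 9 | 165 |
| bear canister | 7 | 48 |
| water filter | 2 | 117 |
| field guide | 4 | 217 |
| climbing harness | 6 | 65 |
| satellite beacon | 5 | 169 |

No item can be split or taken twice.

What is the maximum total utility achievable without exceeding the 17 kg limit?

568

Density check — water filter 58.50, field guide 54.25, satellite beacon 33.80 are the best per kg.
Water filter + field guide + climbing harness + satellite beacon uses 17 of the 17 kg and totals 568.
Every other selection either busts 17 kg or fails to beat 568.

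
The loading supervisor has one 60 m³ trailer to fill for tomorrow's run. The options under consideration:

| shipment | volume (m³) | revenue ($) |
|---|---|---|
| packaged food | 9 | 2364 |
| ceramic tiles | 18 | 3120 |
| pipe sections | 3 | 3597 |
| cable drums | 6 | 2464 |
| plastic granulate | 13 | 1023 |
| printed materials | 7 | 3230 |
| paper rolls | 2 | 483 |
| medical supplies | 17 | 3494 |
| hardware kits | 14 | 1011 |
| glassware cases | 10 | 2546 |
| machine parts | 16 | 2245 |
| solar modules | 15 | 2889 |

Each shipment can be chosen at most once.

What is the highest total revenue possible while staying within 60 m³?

Density check — pipe sections 1199.00, printed materials 461.43, cable drums 410.67 are the best per m³.
A density-first pass picks packaged food + pipe sections + cable drums + printed materials + paper rolls + medical supplies + glassware cases — 18178 at 54 m³.
Dropping packaged food frees 9 m³; slotting in solar modules (15 m³) lifts the total to 18703 at 60 m³.
Nothing else within 60 m³ beats 18703.

18703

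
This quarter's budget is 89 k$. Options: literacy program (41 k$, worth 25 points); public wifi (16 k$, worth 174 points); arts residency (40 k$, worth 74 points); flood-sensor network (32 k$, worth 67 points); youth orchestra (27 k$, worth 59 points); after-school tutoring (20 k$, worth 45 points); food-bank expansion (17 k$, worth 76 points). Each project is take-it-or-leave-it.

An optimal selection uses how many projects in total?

Optimal total is 362.
One optimal bundle: public wifi + flood-sensor network + after-school tutoring + food-bank expansion (85 k$).
All optima have 4 projects.

4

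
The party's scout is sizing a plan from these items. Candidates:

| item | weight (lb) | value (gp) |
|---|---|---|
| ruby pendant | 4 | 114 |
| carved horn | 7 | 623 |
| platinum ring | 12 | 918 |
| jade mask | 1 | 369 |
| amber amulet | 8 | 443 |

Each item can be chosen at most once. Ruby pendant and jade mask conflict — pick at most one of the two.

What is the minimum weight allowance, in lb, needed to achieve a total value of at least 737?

8

Need the lightest bundle worth ≥ 737.
carved horn + jade mask reaches 992 using 8 lb.
Below 8 lb the best achievable stays under 737.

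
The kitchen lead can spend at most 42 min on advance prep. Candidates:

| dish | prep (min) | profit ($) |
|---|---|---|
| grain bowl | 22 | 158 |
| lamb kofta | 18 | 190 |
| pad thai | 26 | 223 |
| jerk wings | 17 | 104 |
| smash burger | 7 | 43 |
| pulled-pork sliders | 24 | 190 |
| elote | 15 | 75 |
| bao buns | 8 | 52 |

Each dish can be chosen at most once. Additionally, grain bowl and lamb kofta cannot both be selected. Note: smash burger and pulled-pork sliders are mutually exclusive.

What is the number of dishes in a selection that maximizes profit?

2

Best achievable profit is 380.
For example lamb kofta + pulled-pork sliders achieves it, using 42 min.
Every optimal selection uses 2 dishes.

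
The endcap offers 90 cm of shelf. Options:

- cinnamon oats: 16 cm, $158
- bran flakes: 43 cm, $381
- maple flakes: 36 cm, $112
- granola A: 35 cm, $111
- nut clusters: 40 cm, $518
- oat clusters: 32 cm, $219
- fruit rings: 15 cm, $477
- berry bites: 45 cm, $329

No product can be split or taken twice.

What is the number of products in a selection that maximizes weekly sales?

Best achievable weekly sales is 1214.
For example nut clusters + oat clusters + fruit rings achieves it, using 87 cm.
All optima have 3 products.

3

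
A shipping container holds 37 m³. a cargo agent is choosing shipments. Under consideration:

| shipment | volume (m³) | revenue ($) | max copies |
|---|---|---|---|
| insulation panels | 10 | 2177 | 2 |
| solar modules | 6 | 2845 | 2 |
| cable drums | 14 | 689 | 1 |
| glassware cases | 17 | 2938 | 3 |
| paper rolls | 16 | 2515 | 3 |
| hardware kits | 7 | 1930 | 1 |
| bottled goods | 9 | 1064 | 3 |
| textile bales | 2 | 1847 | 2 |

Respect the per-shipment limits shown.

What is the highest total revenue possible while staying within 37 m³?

Greedy by ratio would take insulation panels + 2×solar modules + hardware kits + 2×textile bales: 33 m³ used, total 13491.
Replace hardware kits with insulation panels: the trade gains 247 net, giving 13738 at 36 m³.
Nothing else within 37 m³ beats 13738.

13738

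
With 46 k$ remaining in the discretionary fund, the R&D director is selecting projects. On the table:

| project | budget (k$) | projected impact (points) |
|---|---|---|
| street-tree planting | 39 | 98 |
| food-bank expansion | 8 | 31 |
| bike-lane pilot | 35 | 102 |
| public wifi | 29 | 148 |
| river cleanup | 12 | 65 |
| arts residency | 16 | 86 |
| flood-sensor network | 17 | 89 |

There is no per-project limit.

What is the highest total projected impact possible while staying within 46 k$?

243

The ratio heuristic lands on food-bank expansion + 3×river cleanup (226) but leaves 2 k$ idle.
Dropping food-bank expansion and 2×river cleanup frees 32 k$; slotting in 2×flood-sensor network (34 k$) lifts the total to 243 at 46 k$.
No other feasible combination exceeds 243.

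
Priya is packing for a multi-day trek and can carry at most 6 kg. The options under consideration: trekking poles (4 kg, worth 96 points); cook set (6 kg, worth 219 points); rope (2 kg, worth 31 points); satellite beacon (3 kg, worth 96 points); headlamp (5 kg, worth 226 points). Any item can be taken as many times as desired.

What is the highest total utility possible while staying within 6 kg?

226

The ratio ordering already packs tightly: headlamp, 5 kg, 226.
No other feasible combination exceeds 226.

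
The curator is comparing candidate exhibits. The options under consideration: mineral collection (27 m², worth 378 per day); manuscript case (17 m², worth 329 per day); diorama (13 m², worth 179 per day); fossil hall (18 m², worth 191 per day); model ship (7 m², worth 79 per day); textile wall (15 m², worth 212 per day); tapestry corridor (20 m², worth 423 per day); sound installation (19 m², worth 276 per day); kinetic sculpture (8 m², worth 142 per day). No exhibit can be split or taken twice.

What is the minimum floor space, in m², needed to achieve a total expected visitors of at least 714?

37

Minimise m² subject to total expected visitors ≥ 714.
manuscript case + tapestry corridor: 752 expected visitors at 37 m².
Any bundle with less than 37 m² falls short of 714.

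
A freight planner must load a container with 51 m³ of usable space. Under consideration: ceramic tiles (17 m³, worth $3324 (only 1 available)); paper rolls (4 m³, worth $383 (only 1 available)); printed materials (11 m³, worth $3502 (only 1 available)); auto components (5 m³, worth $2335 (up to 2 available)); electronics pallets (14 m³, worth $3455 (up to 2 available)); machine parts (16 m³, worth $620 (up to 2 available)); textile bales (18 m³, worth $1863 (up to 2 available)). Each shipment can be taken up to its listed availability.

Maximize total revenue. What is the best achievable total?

The ratio ordering already packs tightly: printed materials + 2×auto components + 2×electronics pallets, 49 m³, 15082.

15082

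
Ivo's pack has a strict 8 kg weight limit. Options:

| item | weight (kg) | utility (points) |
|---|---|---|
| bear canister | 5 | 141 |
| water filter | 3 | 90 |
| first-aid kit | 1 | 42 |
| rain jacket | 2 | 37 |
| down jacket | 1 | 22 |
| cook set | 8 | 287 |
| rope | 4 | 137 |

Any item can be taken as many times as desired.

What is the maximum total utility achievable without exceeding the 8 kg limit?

336

Density check — first-aid kit 42.00, cook set 35.88, rope 34.25 are the best per kg.
Taking 8×first-aid kit: 8 kg used, 336 in utility.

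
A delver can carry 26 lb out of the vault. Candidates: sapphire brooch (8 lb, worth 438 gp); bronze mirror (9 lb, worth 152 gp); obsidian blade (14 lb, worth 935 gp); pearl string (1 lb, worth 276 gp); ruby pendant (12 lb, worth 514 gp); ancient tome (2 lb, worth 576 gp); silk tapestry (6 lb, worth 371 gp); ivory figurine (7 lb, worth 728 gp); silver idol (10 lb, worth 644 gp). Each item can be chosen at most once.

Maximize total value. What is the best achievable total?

A density-first pass picks obsidian blade + pearl string + ancient tome + ivory figurine — 2515 at 24 lb.
The 14 lb tied up in obsidian blade is better spent on silk tapestry + silver idol — total rises to 2595 (26 lb).
The closest alternative, obsidian blade + pearl string + ancient tome + ivory figurine, reaches only 2515.

2595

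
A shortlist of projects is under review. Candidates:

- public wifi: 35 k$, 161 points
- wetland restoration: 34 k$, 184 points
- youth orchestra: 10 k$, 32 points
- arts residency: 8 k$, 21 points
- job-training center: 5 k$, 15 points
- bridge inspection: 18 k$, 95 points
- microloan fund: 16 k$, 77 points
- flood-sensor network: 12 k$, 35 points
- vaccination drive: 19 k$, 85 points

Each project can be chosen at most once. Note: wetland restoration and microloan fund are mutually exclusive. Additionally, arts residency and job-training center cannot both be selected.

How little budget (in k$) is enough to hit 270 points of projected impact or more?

52

Minimise k$ subject to total projected impact ≥ 270.
wetland restoration + bridge inspection: 279 projected impact at 52 k$.
No combination under 52 k$ hits 270.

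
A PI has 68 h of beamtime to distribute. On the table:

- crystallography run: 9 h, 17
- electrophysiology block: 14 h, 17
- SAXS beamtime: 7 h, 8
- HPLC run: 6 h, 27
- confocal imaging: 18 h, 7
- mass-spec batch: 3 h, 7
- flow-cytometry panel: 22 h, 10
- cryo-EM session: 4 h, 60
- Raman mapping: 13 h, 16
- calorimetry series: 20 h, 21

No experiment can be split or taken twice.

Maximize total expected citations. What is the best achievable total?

158

Greedy by ratio would take crystallography run + electrophysiology block + SAXS beamtime + HPLC run + mass-spec batch + cryo-EM session + Raman mapping: 56 h used, total 152.
Dropping SAXS beamtime and mass-spec batch frees 10 h; slotting in calorimetry series (20 h) lifts the total to 158 at 66 h.
Nothing else within 68 h beats 158.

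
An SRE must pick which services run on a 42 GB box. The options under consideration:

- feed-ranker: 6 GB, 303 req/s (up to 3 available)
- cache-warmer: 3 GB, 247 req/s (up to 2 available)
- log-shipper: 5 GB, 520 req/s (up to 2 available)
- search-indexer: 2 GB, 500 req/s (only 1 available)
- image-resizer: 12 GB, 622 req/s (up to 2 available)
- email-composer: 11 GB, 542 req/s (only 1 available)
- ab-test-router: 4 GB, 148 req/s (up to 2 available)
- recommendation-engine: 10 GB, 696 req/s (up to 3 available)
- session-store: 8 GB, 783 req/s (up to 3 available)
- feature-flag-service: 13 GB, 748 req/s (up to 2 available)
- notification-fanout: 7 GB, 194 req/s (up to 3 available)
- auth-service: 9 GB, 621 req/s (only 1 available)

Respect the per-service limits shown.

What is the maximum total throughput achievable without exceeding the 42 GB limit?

4383

Taking 2×cache-warmer + 2×log-shipper + search-indexer + 3×session-store: 42 GB used, 4383 in throughput.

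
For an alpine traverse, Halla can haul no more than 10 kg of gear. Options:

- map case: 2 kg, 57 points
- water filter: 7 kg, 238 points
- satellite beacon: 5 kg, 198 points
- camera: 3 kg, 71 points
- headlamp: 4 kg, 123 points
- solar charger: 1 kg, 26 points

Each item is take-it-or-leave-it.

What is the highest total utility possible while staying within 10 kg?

347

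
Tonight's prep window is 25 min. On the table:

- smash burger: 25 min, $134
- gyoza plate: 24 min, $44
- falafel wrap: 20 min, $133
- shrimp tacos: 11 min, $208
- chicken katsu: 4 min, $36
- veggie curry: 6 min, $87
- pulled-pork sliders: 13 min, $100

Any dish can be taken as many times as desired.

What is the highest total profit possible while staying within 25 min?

416

Ranking by ratio (profit/min): shrimp tacos 18.91, veggie curry 14.50, chicken katsu 9.00, pulled-pork sliders 7.69.
Best packing: 2×shrimp tacos — 22 min, 416 total.
No other feasible combination exceeds 416.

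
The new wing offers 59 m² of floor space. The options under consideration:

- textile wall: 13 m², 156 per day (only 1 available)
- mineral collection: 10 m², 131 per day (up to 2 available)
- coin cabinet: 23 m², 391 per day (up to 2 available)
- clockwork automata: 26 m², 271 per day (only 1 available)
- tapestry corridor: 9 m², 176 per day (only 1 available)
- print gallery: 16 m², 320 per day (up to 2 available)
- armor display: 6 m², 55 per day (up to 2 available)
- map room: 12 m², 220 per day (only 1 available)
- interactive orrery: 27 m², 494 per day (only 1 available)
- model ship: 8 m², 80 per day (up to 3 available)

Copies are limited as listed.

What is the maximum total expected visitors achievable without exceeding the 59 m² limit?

1134

Ranking by ratio (expected visitors/m²): print gallery 20.00, tapestry corridor 19.56, map room 18.33, interactive orrery 18.30.
A density-first pass picks tapestry corridor + 2×print gallery + armor display + map room — 1091 at 59 m².
The 27 m² tied up in tapestry corridor and armor display and map room is better spent on interactive orrery — total rises to 1134 (59 m²).
That's the maximum — no swap from here does better than 1134.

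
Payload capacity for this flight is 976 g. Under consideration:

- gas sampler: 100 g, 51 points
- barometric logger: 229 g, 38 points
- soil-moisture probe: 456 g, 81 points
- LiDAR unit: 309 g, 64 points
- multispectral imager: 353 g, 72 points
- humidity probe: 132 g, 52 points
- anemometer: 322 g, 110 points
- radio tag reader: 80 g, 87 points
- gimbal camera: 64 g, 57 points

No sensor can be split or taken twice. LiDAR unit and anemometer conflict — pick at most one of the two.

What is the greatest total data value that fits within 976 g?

The ratio ordering already packs tightly: gas sampler + barometric logger + humidity probe + anemometer + radio tag reader + gimbal camera, 927 g, 395.
An exhaustive check of the 512 subsets confirms 395.

395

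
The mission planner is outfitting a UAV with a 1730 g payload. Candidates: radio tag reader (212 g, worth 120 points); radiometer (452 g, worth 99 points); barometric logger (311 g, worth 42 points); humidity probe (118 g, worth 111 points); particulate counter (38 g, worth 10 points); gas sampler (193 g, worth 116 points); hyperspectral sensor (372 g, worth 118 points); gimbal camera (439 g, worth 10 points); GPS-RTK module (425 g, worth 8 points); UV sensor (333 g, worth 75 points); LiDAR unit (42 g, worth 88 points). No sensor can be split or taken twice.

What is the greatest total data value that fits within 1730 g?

727

By data value per g: LiDAR unit 2.10, humidity probe 0.94, gas sampler 0.60 lead.
Taking the top-ratio sensors first gives radio tag reader + barometric logger + humidity probe + particulate counter + gas sampler + hyperspectral sensor + UV sensor + LiDAR unit for 680 (1619 g).
Dropping barometric logger and particulate counter frees 349 g; slotting in radiometer (452 g) lifts the total to 727 at 1722 g.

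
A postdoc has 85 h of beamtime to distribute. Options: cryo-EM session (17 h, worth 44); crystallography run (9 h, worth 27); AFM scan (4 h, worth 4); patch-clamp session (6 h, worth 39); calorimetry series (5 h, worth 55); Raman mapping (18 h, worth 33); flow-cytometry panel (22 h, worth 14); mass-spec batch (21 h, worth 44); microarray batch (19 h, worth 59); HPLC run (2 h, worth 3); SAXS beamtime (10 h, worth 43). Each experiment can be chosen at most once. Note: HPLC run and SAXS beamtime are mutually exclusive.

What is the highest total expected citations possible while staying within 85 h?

Cryo-EM session + crystallography run + patch-clamp session + calorimetry series + Raman mapping + microarray batch + SAXS beamtime uses 84 of the 85 h and totals 300.
The spare 1 h is too small for any remaining experiment, and no feasible exchange beats 300.

300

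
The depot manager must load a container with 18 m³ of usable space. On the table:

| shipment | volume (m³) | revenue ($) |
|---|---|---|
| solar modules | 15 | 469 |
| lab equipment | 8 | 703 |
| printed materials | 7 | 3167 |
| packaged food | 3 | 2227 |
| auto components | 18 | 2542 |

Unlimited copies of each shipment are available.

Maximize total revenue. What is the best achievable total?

13362

Density check — packaged food 742.33, printed materials 452.43, auto components 141.22 are the best per m³.
Taking 6×packaged food: 18 m³ used, 13362 in revenue.
No other feasible combination exceeds 13362.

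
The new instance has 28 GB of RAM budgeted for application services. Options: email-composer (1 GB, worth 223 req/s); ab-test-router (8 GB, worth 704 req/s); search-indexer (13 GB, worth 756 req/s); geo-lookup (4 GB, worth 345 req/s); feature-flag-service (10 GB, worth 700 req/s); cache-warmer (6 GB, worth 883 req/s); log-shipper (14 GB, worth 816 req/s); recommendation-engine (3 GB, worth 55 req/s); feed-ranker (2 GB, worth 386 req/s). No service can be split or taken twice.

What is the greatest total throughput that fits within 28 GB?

2896

A density-first pass picks email-composer + ab-test-router + geo-lookup + cache-warmer + recommendation-engine + feed-ranker — 2596 at 24 GB.
Replace geo-lookup and recommendation-engine with feature-flag-service: the trade gains 300 net, giving 2896 at 27 GB.
Runner-up ab-test-router + feature-flag-service + cache-warmer + feed-ranker tops out at 2673.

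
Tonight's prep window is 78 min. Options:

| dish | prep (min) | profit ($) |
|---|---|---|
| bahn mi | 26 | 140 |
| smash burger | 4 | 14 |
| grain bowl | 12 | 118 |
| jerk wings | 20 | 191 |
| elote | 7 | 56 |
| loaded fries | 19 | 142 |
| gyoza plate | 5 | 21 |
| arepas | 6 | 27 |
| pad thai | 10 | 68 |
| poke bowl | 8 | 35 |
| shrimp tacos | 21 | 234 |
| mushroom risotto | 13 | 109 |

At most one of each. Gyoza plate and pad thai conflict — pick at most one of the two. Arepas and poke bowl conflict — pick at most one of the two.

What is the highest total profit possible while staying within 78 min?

729

Ranking by ratio (profit/min): shrimp tacos 11.14, grain bowl 9.83, jerk wings 9.55, mushroom risotto 8.38.
Taking grain bowl + jerk wings + elote + gyoza plate + shrimp tacos + mushroom risotto: 78 min used, 729 in profit.
The closest alternative, smash burger + grain bowl + jerk wings + elote + shrimp tacos + mushroom risotto, reaches only 722.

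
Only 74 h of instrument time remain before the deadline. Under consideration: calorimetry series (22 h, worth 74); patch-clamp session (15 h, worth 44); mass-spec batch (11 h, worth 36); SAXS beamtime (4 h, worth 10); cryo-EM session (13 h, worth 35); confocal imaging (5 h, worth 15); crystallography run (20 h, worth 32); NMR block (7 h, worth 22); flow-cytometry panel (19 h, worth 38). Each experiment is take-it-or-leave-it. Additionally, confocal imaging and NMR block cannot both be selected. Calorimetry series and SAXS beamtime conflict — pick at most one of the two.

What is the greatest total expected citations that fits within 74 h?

214

Density check — calorimetry series 3.36, mass-spec batch 3.27, NMR block 3.14, confocal imaging 3.00 are the best per h.
Best packing: calorimetry series + patch-clamp session + mass-spec batch + NMR block + flow-cytometry panel — 74 h, 214 total.
An exhaustive check of the 512 subsets confirms 214.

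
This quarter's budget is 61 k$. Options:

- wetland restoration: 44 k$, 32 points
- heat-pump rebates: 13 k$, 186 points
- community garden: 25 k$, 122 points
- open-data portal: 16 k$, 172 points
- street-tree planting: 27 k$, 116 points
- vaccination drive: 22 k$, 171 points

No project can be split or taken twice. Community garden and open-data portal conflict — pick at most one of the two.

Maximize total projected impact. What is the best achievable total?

Heat-pump rebates + open-data portal + vaccination drive uses 51 of the 61 k$ and totals 529.

529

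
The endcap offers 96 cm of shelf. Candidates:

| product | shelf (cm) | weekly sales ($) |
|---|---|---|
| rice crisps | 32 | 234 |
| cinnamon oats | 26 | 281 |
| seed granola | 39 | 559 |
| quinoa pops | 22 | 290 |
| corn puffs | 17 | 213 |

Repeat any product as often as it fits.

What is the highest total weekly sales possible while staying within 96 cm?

1331

Ranking by ratio (weekly sales/cm): seed granola 14.33, quinoa pops 13.18, corn puffs 12.53.
The ratio ordering already packs tightly: 2×seed granola + corn puffs, 95 cm, 1331.
That's the maximum — no swap from here does better than 1331.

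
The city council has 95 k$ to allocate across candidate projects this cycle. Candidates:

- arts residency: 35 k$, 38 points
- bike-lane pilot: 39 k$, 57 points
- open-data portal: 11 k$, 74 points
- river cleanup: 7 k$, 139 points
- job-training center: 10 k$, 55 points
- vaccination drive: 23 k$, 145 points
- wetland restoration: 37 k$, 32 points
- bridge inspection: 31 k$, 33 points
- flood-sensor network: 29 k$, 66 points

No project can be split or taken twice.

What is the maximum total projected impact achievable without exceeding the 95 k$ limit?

The ratio ordering already packs tightly: open-data portal + river cleanup + job-training center + vaccination drive + flood-sensor network, 80 k$, 479.

479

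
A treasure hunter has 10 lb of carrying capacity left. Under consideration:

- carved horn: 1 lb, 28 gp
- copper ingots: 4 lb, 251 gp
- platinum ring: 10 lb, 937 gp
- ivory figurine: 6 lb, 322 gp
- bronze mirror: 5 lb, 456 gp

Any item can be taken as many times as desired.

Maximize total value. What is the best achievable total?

Taking platinum ring: 10 lb used, 937 in value.
No other feasible combination exceeds 937.

937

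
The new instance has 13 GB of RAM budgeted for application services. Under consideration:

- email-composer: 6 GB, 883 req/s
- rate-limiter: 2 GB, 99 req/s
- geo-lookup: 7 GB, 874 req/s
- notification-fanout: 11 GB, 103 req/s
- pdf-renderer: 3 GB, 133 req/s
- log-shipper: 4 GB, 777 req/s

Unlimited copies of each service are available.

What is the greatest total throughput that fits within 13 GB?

Density check — log-shipper 194.25, email-composer 147.17, geo-lookup 124.86 are the best per GB.
Best packing: 3×log-shipper — 12 GB, 2331 total.
The spare 1 GB is too small for any remaining service, and no exchange beats 2331.

2331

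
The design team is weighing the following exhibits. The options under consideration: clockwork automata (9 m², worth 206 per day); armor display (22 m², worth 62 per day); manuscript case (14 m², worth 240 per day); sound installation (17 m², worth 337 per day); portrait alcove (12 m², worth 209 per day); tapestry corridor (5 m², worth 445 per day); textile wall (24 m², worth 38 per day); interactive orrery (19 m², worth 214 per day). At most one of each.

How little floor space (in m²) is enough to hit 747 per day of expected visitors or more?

22

Look for the lowest-floor combination reaching 747.
sound installation + tapestry corridor reaches 782 using 22 m².
Below 22 m² the best achievable stays under 747.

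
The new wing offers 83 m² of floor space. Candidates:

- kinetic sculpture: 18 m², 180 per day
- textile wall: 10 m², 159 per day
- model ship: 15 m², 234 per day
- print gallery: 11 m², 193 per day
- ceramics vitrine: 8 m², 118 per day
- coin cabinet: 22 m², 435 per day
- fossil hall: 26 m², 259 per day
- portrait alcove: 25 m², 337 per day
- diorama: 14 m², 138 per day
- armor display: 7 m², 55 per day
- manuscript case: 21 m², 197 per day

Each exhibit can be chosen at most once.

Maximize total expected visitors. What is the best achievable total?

1358

Density check — coin cabinet 19.77, print gallery 17.55, textile wall 15.90 are the best per m².
Greedy by ratio would take textile wall + model ship + print gallery + ceramics vitrine + coin cabinet + diorama: 80 m² used, total 1277.
The 22 m² tied up in ceramics vitrine and diorama is better spent on portrait alcove — total rises to 1358 (83 m²).
The closest alternative, model ship + print gallery + ceramics vitrine + coin cabinet + portrait alcove, reaches only 1317.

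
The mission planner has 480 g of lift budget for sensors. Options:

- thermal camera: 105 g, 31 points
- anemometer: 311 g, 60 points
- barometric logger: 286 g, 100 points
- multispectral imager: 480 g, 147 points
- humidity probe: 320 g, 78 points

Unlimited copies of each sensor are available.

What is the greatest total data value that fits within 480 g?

Greedy by ratio would take thermal camera + barometric logger: 391 g used, total 131.
Replace thermal camera and barometric logger with multispectral imager: the trade gains 16 net, giving 147 at 480 g.
No other feasible combination exceeds 147.

147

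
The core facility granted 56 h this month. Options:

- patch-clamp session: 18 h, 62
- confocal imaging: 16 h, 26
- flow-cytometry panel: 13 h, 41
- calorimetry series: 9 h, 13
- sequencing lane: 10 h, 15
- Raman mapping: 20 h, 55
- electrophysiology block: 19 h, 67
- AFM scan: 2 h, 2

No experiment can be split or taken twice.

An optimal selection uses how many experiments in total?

The maximum expected citations within 56 h is 172.
For example patch-clamp session + flow-cytometry panel + electrophysiology block + AFM scan achieves it, using 52 h.
Any selection reaching 172 contains exactly 4 experiments.

4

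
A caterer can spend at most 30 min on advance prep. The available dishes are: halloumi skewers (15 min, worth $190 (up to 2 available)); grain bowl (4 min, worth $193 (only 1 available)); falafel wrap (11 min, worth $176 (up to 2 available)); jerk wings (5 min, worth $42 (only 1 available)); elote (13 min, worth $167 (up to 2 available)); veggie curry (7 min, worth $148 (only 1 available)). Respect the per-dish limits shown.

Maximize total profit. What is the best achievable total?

559

Best packing: grain bowl + falafel wrap + jerk wings + veggie curry — 27 min, 559 total.
That's the maximum — no swap from here does better than 559.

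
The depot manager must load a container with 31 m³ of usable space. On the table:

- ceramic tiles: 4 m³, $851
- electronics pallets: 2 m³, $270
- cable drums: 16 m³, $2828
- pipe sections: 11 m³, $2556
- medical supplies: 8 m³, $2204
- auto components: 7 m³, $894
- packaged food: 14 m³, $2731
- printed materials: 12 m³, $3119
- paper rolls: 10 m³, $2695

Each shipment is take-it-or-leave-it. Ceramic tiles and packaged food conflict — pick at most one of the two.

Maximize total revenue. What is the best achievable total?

Medical supplies + printed materials + paper rolls uses 30 of the 31 m³ and totals 8018.
That's the maximum — no feasible swap from here does better than 8018.

8018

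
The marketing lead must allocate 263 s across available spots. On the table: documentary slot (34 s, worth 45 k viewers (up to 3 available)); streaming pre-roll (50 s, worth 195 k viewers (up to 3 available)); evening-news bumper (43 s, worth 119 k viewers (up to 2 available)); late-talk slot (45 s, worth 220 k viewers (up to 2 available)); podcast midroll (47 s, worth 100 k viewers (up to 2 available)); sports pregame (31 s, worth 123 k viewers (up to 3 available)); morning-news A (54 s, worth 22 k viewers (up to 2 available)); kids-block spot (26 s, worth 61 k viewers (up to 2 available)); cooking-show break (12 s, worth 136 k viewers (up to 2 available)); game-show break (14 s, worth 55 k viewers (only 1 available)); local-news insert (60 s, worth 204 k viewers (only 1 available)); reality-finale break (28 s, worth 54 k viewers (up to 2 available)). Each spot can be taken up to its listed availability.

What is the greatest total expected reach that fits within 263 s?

1280

Ranking by ratio (expected reach/s): cooking-show break 11.33, late-talk slot 4.89, sports pregame 3.97.
Taking the top-ratio spots first gives 2×late-talk slot + 3×sports pregame + kids-block spot + 2×cooking-show break + game-show break for 1197 (247 s).
Replace 2×sports pregame and kids-block spot with 2×streaming pre-roll: the trade gains 83 net, giving 1280 at 259 s.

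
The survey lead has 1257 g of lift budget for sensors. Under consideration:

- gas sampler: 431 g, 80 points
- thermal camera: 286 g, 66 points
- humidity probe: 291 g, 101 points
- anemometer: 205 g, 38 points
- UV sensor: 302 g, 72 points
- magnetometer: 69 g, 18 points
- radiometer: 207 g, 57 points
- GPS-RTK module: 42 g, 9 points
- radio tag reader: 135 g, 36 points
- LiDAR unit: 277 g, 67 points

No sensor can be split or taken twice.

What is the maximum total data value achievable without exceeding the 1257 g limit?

342

Density check — humidity probe 0.35, radiometer 0.28, radio tag reader 0.27 are the best per g.
Taking the top-ratio sensors first gives humidity probe + anemometer + magnetometer + radiometer + GPS-RTK module + radio tag reader + LiDAR unit for 326 (1226 g).
The 274 g tied up in anemometer and magnetometer is better spent on UV sensor — total rises to 342 (1254 g).
No other feasible combination exceeds 342.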